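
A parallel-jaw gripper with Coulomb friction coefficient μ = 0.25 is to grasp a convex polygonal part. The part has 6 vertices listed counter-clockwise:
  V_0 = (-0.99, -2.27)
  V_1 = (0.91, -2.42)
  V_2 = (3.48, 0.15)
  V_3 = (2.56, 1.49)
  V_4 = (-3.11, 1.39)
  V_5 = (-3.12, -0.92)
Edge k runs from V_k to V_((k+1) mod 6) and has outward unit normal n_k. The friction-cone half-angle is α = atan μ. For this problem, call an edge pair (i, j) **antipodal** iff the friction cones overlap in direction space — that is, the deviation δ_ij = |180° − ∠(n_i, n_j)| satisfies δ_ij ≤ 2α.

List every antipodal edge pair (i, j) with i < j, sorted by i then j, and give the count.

count = 2; pairs: (0,3), (2,5)

α = atan 0.25 = 14.04°;  2α = 28.07°
n_0 = (-0.0787, -0.9969)
n_1 = (+0.7071, -0.7071)
n_2 = (+0.8244, +0.5660)
n_3 = (-0.0176, +0.9998)
n_4 = (-1.0000, +0.0043)
n_5 = (-0.5353, -0.8446)
  (0,1): δ = 130.49°  ·
  (0,2): δ = 51.01°  ·
  (0,3): δ = 5.52°  ✓
  (0,4): δ = 94.27°  ·
  (0,5): δ = 152.15°  ·
  (1,2): δ = 100.53°  ·
  (1,3): δ = 43.99°  ·
  (1,4): δ = 44.75°  ·
  (1,5): δ = 102.63°  ·
  (2,3): δ = 123.46°  ·
  (2,4): δ = 34.72°  ·
  (2,5): δ = 23.16°  ✓
  (3,4): δ = 91.26°  ·
  (3,5): δ = 33.38°  ·
  (4,5): δ = 122.12°  ·
antipodal pairs: 2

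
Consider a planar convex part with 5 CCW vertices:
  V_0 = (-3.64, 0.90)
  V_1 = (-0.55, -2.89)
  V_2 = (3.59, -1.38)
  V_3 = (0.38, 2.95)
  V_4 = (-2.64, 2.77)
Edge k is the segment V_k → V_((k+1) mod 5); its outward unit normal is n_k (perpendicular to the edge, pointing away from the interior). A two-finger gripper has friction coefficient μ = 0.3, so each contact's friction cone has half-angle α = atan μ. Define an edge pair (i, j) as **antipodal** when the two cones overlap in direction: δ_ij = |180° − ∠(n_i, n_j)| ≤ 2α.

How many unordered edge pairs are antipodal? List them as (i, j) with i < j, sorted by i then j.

count = 2; pairs: (0,2), (1,3)

α = atan 0.3 = 16.70°;  2α = 33.40°
n_0 = (-0.7750, -0.6319)
n_1 = (+0.3427, -0.9395)
n_2 = (+0.8033, +0.5955)
n_3 = (-0.0595, +0.9982)
n_4 = (-0.8818, +0.4716)
  (0,1): δ = 109.15°  ·
  (0,2): δ = 2.64°  ✓
  (0,3): δ = 54.22°  ·
  (0,4): δ = 112.67°  ·
  (1,2): δ = 73.49°  ·
  (1,3): δ = 16.63°  ✓
  (1,4): δ = 41.83°  ·
  (2,3): δ = 123.14°  ·
  (2,4): δ = 64.69°  ·
  (3,4): δ = 121.55°  ·
antipodal pairs: 2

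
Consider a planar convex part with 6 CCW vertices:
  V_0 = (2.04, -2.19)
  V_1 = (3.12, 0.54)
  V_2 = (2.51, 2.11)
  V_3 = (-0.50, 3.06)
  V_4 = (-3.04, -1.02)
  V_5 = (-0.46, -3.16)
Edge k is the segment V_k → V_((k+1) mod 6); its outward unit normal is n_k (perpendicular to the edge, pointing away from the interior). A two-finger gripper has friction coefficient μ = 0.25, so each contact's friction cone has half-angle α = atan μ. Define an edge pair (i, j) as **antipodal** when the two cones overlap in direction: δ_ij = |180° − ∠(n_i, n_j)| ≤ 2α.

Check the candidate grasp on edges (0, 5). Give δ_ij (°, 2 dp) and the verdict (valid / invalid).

α = atan 0.25 = 14.04°;  2α = 28.07°
edge 0: e_0 = (+1.08, +2.73);  n_0 = (+0.9299, -0.3679)
edge 5: e_5 = (+2.50, +0.97);  n_5 = (+0.3617, -0.9323)
∠(n_0, n_5) = 47.21°
δ = |180° − 47.21°| = 132.79°
132.79° > 2α = 28.07°  →  invalid

δ = 132.79°, invalid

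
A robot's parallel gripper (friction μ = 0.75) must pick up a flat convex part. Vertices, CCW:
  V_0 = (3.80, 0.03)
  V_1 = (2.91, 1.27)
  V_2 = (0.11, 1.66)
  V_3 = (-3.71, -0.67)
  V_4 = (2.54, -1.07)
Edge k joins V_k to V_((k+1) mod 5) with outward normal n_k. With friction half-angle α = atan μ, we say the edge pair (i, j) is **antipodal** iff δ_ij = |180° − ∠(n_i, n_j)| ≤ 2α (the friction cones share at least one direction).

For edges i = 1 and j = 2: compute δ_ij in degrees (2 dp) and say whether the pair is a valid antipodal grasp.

δ = 140.69°, invalid

α = atan 0.75 = 36.87°;  2α = 73.74°
edge 1: e_1 = (-2.80, +0.39);  n_1 = (+0.1380, +0.9904)
edge 2: e_2 = (-3.82, -2.33);  n_2 = (-0.5207, +0.8537)
∠(n_1, n_2) = 39.31°
δ = |180° − 39.31°| = 140.69°
140.69° > 2α = 73.74°  →  invalid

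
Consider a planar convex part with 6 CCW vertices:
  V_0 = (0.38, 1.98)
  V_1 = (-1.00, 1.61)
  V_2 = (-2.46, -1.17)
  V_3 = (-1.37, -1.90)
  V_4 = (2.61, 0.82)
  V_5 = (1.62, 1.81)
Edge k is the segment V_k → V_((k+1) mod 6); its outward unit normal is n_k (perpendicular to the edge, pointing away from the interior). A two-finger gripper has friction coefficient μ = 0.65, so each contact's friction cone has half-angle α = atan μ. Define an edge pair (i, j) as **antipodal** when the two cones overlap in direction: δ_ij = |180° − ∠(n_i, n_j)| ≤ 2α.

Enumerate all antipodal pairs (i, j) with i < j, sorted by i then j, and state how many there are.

count = 6; pairs: (0,2), (0,3), (1,3), (2,4), (2,5), (3,5)

α = atan 0.65 = 33.02°;  2α = 66.05°
n_0 = (-0.2590, +0.9659)
n_1 = (-0.8853, +0.4650)
n_2 = (-0.5565, -0.8309)
n_3 = (+0.5642, -0.8256)
n_4 = (+0.7071, +0.7071)
n_5 = (+0.1358, +0.9907)
  (0,1): δ = 132.72°  ·
  (0,2): δ = 48.82°  ✓
  (0,3): δ = 19.34°  ✓
  (0,4): δ = 119.99°  ·
  (0,5): δ = 157.18°  ·
  (1,2): δ = 96.10°  ·
  (1,3): δ = 27.94°  ✓
  (1,4): δ = 72.71°  ·
  (1,5): δ = 109.90°  ·
  (2,3): δ = 111.84°  ·
  (2,4): δ = 11.19°  ✓
  (2,5): δ = 26.00°  ✓
  (3,4): δ = 79.35°  ·
  (3,5): δ = 42.16°  ✓
  (4,5): δ = 142.81°  ·
antipodal pairs: 6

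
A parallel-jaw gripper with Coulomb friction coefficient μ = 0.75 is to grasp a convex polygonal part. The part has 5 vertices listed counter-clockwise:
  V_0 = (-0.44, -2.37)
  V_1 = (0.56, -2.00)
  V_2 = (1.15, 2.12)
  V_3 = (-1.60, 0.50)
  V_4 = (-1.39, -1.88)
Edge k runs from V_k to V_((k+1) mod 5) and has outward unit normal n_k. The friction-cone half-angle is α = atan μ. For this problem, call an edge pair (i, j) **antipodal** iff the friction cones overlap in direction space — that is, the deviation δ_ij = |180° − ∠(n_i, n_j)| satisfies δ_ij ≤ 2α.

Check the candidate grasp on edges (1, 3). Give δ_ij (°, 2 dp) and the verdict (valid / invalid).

α = atan 0.75 = 36.87°;  2α = 73.74°
edge 1: e_1 = (+0.59, +4.12);  n_1 = (+0.9899, -0.1418)
edge 3: e_3 = (+0.21, -2.38);  n_3 = (-0.9961, -0.0879)
∠(n_1, n_3) = 166.81°
δ = |180° − 166.81°| = 13.19°
13.19° ≤ 2α = 73.74°  →  valid

δ = 13.19°, valid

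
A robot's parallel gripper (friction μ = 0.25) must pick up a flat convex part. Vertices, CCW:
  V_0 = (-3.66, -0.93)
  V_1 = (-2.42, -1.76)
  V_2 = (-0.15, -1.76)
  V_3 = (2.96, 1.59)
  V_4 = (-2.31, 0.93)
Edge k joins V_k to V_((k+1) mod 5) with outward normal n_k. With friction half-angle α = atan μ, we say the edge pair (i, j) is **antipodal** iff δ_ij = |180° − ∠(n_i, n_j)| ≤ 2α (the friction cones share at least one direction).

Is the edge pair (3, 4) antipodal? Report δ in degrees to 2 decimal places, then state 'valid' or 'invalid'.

α = atan 0.25 = 14.04°;  2α = 28.07°
edge 3: e_3 = (-5.27, -0.66);  n_3 = (-0.1243, +0.9922)
edge 4: e_4 = (-1.35, -1.86);  n_4 = (-0.8093, +0.5874)
∠(n_3, n_4) = 46.89°
δ = |180° − 46.89°| = 133.11°
133.11° > 2α = 28.07°  →  invalid

δ = 133.11°, invalid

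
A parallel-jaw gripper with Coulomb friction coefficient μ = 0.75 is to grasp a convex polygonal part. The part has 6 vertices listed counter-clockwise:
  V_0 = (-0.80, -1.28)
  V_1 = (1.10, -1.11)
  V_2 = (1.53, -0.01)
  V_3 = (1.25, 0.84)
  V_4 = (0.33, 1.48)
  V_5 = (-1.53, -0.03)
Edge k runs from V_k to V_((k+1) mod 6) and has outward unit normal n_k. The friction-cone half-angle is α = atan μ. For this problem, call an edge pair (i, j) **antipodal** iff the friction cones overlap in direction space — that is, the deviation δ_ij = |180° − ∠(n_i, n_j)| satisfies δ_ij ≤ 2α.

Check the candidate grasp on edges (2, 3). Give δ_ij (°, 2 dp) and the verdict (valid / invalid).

α = atan 0.75 = 36.87°;  2α = 73.74°
edge 2: e_2 = (-0.28, +0.85);  n_2 = (+0.9498, +0.3129)
edge 3: e_3 = (-0.92, +0.64);  n_3 = (+0.5711, +0.8209)
∠(n_2, n_3) = 36.94°
δ = |180° − 36.94°| = 143.06°
143.06° > 2α = 73.74°  →  invalid

δ = 143.06°, invalid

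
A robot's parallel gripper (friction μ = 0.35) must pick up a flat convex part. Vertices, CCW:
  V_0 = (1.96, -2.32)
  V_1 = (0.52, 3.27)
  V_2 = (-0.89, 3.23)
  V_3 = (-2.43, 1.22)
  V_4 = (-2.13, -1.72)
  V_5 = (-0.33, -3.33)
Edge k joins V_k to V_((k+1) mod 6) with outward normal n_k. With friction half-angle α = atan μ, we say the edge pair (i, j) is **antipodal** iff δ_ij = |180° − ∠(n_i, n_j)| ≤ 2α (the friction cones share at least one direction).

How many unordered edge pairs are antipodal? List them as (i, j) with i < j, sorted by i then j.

α = atan 0.35 = 19.29°;  2α = 38.58°
n_0 = (+0.9684, +0.2495)
n_1 = (-0.0284, +0.9996)
n_2 = (-0.7938, +0.6082)
n_3 = (-0.9948, -0.1015)
n_4 = (-0.6667, -0.7453)
n_5 = (+0.4035, -0.9150)
  (0,1): δ = 102.82°  ·
  (0,2): δ = 51.90°  ·
  (0,3): δ = 8.62°  ✓
  (0,4): δ = 33.74°  ✓
  (0,5): δ = 99.35°  ·
  (1,2): δ = 129.08°  ·
  (1,3): δ = 85.80°  ·
  (1,4): δ = 43.44°  ·
  (1,5): δ = 22.17°  ✓
  (2,3): δ = 136.72°  ·
  (2,4): δ = 94.35°  ·
  (2,5): δ = 28.74°  ✓
  (3,4): δ = 137.64°  ·
  (3,5): δ = 72.03°  ·
  (4,5): δ = 114.39°  ·
antipodal pairs: 4

count = 4; pairs: (0,3), (0,4), (1,5), (2,5)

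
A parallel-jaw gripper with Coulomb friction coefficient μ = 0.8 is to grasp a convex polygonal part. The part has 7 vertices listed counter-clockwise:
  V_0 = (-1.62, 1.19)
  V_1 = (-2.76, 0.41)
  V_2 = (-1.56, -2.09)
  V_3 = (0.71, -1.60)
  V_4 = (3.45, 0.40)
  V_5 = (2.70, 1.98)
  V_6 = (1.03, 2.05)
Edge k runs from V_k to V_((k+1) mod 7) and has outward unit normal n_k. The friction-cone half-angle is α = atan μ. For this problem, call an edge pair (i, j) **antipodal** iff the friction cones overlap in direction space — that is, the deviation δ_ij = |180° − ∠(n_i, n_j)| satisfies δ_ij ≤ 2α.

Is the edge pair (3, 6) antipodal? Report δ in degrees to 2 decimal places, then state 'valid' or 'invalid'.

α = atan 0.8 = 38.66°;  2α = 77.32°
edge 3: e_3 = (+2.74, +2.00);  n_3 = (+0.5896, -0.8077)
edge 6: e_6 = (-2.65, -0.86);  n_6 = (-0.3087, +0.9512)
∠(n_3, n_6) = 161.85°
δ = |180° − 161.85°| = 18.15°
18.15° ≤ 2α = 77.32°  →  valid

δ = 18.15°, valid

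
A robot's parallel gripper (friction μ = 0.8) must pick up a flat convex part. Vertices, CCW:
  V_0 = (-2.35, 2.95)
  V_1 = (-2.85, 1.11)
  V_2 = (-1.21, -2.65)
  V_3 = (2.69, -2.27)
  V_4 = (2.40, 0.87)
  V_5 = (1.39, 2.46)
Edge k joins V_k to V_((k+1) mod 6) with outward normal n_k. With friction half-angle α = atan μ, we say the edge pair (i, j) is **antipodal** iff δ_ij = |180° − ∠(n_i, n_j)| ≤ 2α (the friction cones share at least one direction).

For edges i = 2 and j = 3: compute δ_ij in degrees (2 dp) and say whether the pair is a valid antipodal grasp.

α = atan 0.8 = 38.66°;  2α = 77.32°
edge 2: e_2 = (+3.90, +0.38);  n_2 = (+0.0970, -0.9953)
edge 3: e_3 = (-0.29, +3.14);  n_3 = (+0.9958, +0.0920)
∠(n_2, n_3) = 89.71°
δ = |180° − 89.71°| = 90.29°
90.29° > 2α = 77.32°  →  invalid

δ = 90.29°, invalid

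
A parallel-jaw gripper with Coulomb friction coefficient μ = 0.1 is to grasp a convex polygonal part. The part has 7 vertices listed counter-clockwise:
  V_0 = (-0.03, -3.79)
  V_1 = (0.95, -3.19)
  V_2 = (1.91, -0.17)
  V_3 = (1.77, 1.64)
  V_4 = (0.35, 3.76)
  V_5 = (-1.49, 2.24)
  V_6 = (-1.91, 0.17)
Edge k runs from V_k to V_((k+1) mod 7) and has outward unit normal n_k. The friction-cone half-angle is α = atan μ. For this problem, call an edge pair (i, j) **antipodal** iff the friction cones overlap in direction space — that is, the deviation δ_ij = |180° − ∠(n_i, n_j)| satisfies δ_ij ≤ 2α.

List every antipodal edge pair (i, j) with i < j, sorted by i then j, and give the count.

count = 3; pairs: (0,4), (1,5), (3,6)

α = atan 0.1 = 5.71°;  2α = 11.42°
n_0 = (+0.5222, -0.8529)
n_1 = (+0.9530, -0.3029)
n_2 = (+0.9970, +0.0771)
n_3 = (+0.8308, +0.5565)
n_4 = (-0.6369, +0.7710)
n_5 = (-0.9800, +0.1988)
n_6 = (-0.9034, -0.4289)
  (0,1): δ = 139.11°  ·
  (0,2): δ = 117.05°  ·
  (0,3): δ = 87.66°  ·
  (0,4): δ = 8.08°  ✓
  (0,5): δ = 47.05°  ·
  (0,6): δ = 83.92°  ·
  (1,2): δ = 157.94°  ·
  (1,3): δ = 128.55°  ·
  (1,4): δ = 32.81°  ·
  (1,5): δ = 6.16°  ✓
  (1,6): δ = 43.03°  ·
  (2,3): δ = 150.61°  ·
  (2,4): δ = 54.86°  ·
  (2,5): δ = 15.89°  ·
  (2,6): δ = 20.97°  ·
  (3,4): δ = 84.25°  ·
  (3,5): δ = 45.28°  ·
  (3,6): δ = 8.42°  ✓
  (4,5): δ = 141.03°  ·
  (4,6): δ = 104.16°  ·
  (5,6): δ = 143.13°  ·
antipodal pairs: 3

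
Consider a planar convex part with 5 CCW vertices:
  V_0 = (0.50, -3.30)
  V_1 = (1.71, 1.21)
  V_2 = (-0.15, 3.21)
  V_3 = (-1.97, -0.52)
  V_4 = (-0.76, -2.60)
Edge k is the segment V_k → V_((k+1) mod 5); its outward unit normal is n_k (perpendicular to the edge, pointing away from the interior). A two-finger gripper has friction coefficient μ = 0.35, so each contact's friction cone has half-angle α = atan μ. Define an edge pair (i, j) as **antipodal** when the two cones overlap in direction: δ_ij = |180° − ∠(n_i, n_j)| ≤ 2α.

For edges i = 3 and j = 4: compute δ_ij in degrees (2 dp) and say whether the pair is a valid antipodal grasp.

α = atan 0.35 = 19.29°;  2α = 38.58°
edge 3: e_3 = (+1.21, -2.08);  n_3 = (-0.8644, -0.5028)
edge 4: e_4 = (+1.26, -0.70);  n_4 = (-0.4856, -0.8742)
∠(n_3, n_4) = 30.76°
δ = |180° − 30.76°| = 149.24°
149.24° > 2α = 38.58°  →  invalid

δ = 149.24°, invalid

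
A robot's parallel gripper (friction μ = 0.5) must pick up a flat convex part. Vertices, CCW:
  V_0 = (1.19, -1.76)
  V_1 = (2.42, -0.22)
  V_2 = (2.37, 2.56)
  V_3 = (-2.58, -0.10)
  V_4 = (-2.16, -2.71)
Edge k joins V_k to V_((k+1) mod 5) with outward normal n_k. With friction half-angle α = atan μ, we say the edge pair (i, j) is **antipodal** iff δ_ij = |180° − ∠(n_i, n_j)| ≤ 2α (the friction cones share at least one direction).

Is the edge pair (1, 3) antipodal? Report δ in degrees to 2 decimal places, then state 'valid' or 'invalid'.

δ = 8.11°, valid

α = atan 0.5 = 26.57°;  2α = 53.13°
edge 1: e_1 = (-0.05, +2.78);  n_1 = (+0.9998, +0.0180)
edge 3: e_3 = (+0.42, -2.61);  n_3 = (-0.9873, -0.1589)
∠(n_1, n_3) = 171.89°
δ = |180° − 171.89°| = 8.11°
8.11° ≤ 2α = 53.13°  →  valid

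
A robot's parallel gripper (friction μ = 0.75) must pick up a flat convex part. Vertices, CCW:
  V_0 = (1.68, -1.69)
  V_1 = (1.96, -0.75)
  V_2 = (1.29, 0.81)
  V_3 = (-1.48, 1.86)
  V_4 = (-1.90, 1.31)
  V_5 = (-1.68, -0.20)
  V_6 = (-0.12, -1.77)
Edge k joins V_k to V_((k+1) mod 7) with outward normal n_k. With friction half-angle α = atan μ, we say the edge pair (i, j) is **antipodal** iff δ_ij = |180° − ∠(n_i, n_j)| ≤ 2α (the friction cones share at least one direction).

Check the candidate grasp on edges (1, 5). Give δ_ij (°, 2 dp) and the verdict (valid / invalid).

δ = 21.57°, valid

α = atan 0.75 = 36.87°;  2α = 73.74°
edge 1: e_1 = (-0.67, +1.56);  n_1 = (+0.9188, +0.3946)
edge 5: e_5 = (+1.56, -1.57);  n_5 = (-0.7094, -0.7048)
∠(n_1, n_5) = 158.43°
δ = |180° − 158.43°| = 21.57°
21.57° ≤ 2α = 73.74°  →  valid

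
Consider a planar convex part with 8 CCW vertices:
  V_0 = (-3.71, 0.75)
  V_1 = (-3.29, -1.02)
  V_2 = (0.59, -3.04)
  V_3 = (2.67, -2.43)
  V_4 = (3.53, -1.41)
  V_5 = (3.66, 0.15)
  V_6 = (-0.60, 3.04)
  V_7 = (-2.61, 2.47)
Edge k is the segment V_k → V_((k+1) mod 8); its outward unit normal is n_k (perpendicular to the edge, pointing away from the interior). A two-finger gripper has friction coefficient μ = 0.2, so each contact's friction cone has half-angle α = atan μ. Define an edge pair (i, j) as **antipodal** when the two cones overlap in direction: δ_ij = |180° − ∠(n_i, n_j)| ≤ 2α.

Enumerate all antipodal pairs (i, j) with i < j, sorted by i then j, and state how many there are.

α = atan 0.2 = 11.31°;  2α = 22.62°
n_0 = (-0.9730, -0.2309)
n_1 = (-0.4618, -0.8870)
n_2 = (+0.2814, -0.9596)
n_3 = (+0.7645, -0.6446)
n_4 = (+0.9965, -0.0830)
n_5 = (+0.5614, +0.8275)
n_6 = (-0.2728, +0.9621)
n_7 = (-0.8424, +0.5388)
  (0,1): δ = 130.85°  ·
  (0,2): δ = 87.00°  ·
  (0,3): δ = 53.48°  ·
  (0,4): δ = 18.11°  ✓
  (0,5): δ = 42.50°  ·
  (0,6): δ = 92.48°  ·
  (0,7): δ = 134.05°  ·
  (1,2): δ = 136.15°  ·
  (1,3): δ = 102.63°  ·
  (1,4): δ = 67.26°  ·
  (1,5): δ = 6.65°  ✓
  (1,6): δ = 43.33°  ·
  (1,7): δ = 84.90°  ·
  (2,3): δ = 146.48°  ·
  (2,4): δ = 111.11°  ·
  (2,5): δ = 50.50°  ·
  (2,6): δ = 0.51°  ✓
  (2,7): δ = 41.05°  ·
  (3,4): δ = 144.63°  ·
  (3,5): δ = 84.02°  ·
  (3,6): δ = 34.03°  ·
  (3,7): δ = 7.54°  ✓
  (4,5): δ = 119.39°  ·
  (4,6): δ = 69.40°  ·
  (4,7): δ = 27.84°  ·
  (5,6): δ = 130.01°  ·
  (5,7): δ = 88.45°  ·
  (6,7): δ = 138.43°  ·
antipodal pairs: 4

count = 4; pairs: (0,4), (1,5), (2,6), (3,7)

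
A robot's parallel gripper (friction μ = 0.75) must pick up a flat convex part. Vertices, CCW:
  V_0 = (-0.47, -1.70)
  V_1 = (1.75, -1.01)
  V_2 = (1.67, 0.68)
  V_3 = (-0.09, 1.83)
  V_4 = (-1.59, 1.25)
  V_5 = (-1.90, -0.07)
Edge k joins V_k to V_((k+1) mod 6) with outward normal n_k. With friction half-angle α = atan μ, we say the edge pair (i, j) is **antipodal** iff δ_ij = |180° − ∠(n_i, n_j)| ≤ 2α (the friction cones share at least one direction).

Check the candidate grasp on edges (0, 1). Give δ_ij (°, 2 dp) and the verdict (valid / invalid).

α = atan 0.75 = 36.87°;  2α = 73.74°
edge 0: e_0 = (+2.22, +0.69);  n_0 = (+0.2968, -0.9549)
edge 1: e_1 = (-0.08, +1.69);  n_1 = (+0.9989, +0.0473)
∠(n_0, n_1) = 75.44°
δ = |180° − 75.44°| = 104.56°
104.56° > 2α = 73.74°  →  invalid

δ = 104.56°, invalid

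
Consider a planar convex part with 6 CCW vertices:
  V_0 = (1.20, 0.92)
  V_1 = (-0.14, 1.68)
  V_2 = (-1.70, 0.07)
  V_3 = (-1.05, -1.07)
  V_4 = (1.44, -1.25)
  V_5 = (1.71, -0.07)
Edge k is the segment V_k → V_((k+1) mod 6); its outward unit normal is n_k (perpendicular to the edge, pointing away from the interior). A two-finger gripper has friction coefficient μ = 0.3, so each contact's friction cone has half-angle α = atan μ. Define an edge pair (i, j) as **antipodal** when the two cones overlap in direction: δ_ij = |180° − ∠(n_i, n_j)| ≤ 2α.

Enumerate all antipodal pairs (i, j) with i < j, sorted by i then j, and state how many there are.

α = atan 0.3 = 16.70°;  2α = 33.40°
n_0 = (+0.4933, +0.8698)
n_1 = (-0.7182, +0.6959)
n_2 = (-0.8687, -0.4953)
n_3 = (-0.0721, -0.9974)
n_4 = (+0.9748, -0.2230)
n_5 = (+0.8890, +0.4580)
  (0,1): δ = 104.54°  ·
  (0,2): δ = 30.75°  ✓
  (0,3): δ = 25.43°  ✓
  (0,4): δ = 106.67°  ·
  (0,5): δ = 146.82°  ·
  (1,2): δ = 106.21°  ·
  (1,3): δ = 50.04°  ·
  (1,4): δ = 31.21°  ✓
  (1,5): δ = 71.35°  ·
  (2,3): δ = 123.83°  ·
  (2,4): δ = 42.58°  ·
  (2,5): δ = 2.44°  ✓
  (3,4): δ = 98.75°  ·
  (3,5): δ = 58.61°  ·
  (4,5): δ = 139.86°  ·
antipodal pairs: 4

count = 4; pairs: (0,2), (0,3), (1,4), (2,5)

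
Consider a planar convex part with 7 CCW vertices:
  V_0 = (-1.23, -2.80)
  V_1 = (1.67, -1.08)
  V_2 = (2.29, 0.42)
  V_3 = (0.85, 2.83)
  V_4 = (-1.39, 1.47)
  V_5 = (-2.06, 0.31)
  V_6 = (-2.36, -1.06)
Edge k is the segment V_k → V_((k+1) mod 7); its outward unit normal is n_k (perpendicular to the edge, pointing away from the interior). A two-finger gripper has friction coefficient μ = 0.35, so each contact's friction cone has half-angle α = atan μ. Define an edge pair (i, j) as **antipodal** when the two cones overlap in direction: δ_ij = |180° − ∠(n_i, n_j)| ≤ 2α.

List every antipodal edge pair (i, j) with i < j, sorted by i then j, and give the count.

α = atan 0.35 = 19.29°;  2α = 38.58°
n_0 = (+0.5101, -0.8601)
n_1 = (+0.9242, -0.3820)
n_2 = (+0.8584, +0.5129)
n_3 = (-0.5190, +0.8548)
n_4 = (-0.8659, +0.5002)
n_5 = (-0.9769, +0.2139)
n_6 = (-0.8387, -0.5446)
  (0,1): δ = 143.13°  ·
  (0,2): δ = 89.81°  ·
  (0,3): δ = 0.59°  ✓
  (0,4): δ = 29.32°  ✓
  (0,5): δ = 46.98°  ·
  (0,6): δ = 92.33°  ·
  (1,2): δ = 126.68°  ·
  (1,3): δ = 36.28°  ✓
  (1,4): δ = 7.55°  ✓
  (1,5): δ = 10.11°  ✓
  (1,6): δ = 55.46°  ·
  (2,3): δ = 89.60°  ·
  (2,4): δ = 60.87°  ·
  (2,5): δ = 43.21°  ·
  (2,6): δ = 2.14°  ✓
  (3,4): δ = 151.27°  ·
  (3,5): δ = 133.62°  ·
  (3,6): δ = 88.26°  ·
  (4,5): δ = 162.34°  ·
  (4,6): δ = 116.99°  ·
  (5,6): δ = 134.65°  ·
antipodal pairs: 6

count = 6; pairs: (0,3), (0,4), (1,3), (1,4), (1,5), (2,6)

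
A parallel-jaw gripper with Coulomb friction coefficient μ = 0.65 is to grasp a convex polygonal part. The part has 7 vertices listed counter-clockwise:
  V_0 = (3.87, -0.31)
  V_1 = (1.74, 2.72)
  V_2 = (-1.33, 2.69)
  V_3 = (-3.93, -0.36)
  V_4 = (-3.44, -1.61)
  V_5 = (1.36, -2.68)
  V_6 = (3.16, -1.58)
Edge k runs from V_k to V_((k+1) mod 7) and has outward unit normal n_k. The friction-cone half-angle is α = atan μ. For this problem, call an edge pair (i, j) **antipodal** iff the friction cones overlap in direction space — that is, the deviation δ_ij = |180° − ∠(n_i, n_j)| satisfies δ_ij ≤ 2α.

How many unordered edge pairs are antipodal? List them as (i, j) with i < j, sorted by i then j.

α = atan 0.65 = 33.02°;  2α = 66.05°
n_0 = (+0.8181, +0.5751)
n_1 = (-0.0098, +1.0000)
n_2 = (-0.7610, +0.6487)
n_3 = (-0.9310, -0.3650)
n_4 = (-0.2176, -0.9760)
n_5 = (+0.5215, -0.8533)
n_6 = (+0.8729, -0.4880)
  (0,1): δ = 124.55°  ·
  (0,2): δ = 75.55°  ·
  (0,3): δ = 13.70°  ✓
  (0,4): δ = 42.33°  ✓
  (0,5): δ = 86.32°  ·
  (0,6): δ = 115.69°  ·
  (1,2): δ = 131.01°  ·
  (1,3): δ = 69.15°  ·
  (1,4): δ = 13.13°  ✓
  (1,5): δ = 30.87°  ✓
  (1,6): δ = 60.23°  ✓
  (2,3): δ = 118.15°  ·
  (2,4): δ = 62.12°  ✓
  (2,5): δ = 18.12°  ✓
  (2,6): δ = 11.24°  ✓
  (3,4): δ = 123.97°  ·
  (3,5): δ = 79.98°  ·
  (3,6): δ = 50.61°  ✓
  (4,5): δ = 136.00°  ·
  (4,6): δ = 106.64°  ·
  (5,6): δ = 150.64°  ·
antipodal pairs: 9

count = 9; pairs: (0,3), (0,4), (1,4), (1,5), (1,6), (2,4), (2,5), (2,6), (3,6)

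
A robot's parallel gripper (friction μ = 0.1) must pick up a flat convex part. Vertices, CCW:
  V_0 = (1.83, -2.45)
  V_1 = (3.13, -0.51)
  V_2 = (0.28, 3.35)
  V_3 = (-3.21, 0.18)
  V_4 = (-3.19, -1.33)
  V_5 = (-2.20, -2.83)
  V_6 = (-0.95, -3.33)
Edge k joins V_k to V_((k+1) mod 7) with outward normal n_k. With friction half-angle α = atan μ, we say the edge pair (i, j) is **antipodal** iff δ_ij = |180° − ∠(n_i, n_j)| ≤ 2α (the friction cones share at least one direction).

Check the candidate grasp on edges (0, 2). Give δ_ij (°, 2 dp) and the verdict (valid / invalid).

α = atan 0.1 = 5.71°;  2α = 11.42°
edge 0: e_0 = (+1.30, +1.94);  n_0 = (+0.8307, -0.5567)
edge 2: e_2 = (-3.49, -3.17);  n_2 = (-0.6724, +0.7402)
∠(n_0, n_2) = 166.08°
δ = |180° − 166.08°| = 13.92°
13.92° > 2α = 11.42°  →  invalid

δ = 13.92°, invalid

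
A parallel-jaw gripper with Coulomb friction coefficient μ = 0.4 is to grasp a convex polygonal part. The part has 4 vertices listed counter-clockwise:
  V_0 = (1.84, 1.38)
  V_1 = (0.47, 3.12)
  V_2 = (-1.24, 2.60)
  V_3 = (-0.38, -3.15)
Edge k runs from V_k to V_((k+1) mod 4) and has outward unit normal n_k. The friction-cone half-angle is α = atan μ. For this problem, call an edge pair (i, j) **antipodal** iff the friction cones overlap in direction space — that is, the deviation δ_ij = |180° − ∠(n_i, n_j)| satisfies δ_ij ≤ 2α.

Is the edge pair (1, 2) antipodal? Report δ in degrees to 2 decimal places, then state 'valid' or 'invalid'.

δ = 98.41°, invalid

α = atan 0.4 = 21.80°;  2α = 43.60°
edge 1: e_1 = (-1.71, -0.52);  n_1 = (-0.2909, +0.9567)
edge 2: e_2 = (+0.86, -5.75);  n_2 = (-0.9890, -0.1479)
∠(n_1, n_2) = 81.59°
δ = |180° − 81.59°| = 98.41°
98.41° > 2α = 43.60°  →  invalid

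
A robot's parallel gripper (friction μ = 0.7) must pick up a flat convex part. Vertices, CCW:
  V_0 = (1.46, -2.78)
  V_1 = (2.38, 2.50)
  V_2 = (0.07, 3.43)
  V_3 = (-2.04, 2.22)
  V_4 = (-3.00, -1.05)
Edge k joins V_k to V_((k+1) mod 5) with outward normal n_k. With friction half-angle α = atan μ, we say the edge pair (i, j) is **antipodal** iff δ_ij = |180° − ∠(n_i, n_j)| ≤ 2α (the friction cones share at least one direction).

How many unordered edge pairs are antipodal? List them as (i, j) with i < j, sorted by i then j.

α = atan 0.7 = 34.99°;  2α = 69.98°
n_0 = (+0.9852, -0.1717)
n_1 = (+0.3735, +0.9276)
n_2 = (-0.4975, +0.8675)
n_3 = (-0.9595, +0.2817)
n_4 = (-0.3616, -0.9323)
  (0,1): δ = 102.05°  ·
  (0,2): δ = 50.28°  ✓
  (0,3): δ = 6.48°  ✓
  (0,4): δ = 78.68°  ·
  (1,2): δ = 128.24°  ·
  (1,3): δ = 84.43°  ·
  (1,4): δ = 0.73°  ✓
  (2,3): δ = 136.19°  ·
  (2,4): δ = 51.03°  ✓
  (3,4): δ = 94.84°  ·
antipodal pairs: 4

count = 4; pairs: (0,2), (0,3), (1,4), (2,4)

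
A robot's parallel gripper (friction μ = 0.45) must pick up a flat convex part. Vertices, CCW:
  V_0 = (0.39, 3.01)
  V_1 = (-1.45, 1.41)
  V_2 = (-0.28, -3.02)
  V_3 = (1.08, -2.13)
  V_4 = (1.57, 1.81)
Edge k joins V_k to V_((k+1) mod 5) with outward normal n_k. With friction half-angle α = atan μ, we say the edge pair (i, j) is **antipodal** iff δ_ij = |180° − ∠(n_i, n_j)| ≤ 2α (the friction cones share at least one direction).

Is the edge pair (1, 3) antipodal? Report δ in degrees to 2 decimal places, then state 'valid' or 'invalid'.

α = atan 0.45 = 24.23°;  2α = 48.46°
edge 1: e_1 = (+1.17, -4.43);  n_1 = (-0.9668, -0.2554)
edge 3: e_3 = (+0.49, +3.94);  n_3 = (+0.9924, -0.1234)
∠(n_1, n_3) = 158.12°
δ = |180° − 158.12°| = 21.88°
21.88° ≤ 2α = 48.46°  →  valid

δ = 21.88°, valid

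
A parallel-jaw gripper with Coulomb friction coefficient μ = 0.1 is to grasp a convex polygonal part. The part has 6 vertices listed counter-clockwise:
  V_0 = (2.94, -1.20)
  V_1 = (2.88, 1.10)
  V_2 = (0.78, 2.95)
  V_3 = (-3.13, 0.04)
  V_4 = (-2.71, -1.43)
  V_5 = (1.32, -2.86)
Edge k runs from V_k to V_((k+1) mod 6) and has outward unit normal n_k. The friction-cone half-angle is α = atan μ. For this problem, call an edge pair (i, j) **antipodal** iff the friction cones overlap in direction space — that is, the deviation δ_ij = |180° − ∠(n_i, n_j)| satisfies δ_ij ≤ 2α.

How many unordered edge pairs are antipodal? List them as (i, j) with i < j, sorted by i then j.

α = atan 0.1 = 5.71°;  2α = 11.42°
n_0 = (+0.9997, +0.0261)
n_1 = (+0.6610, +0.7504)
n_2 = (-0.5970, +0.8022)
n_3 = (-0.9615, -0.2747)
n_4 = (-0.3344, -0.9424)
n_5 = (+0.7157, -0.6984)
  (0,1): δ = 132.87°  ·
  (0,2): δ = 54.84°  ·
  (0,3): δ = 14.45°  ·
  (0,4): δ = 68.97°  ·
  (0,5): δ = 134.20°  ·
  (1,2): δ = 101.96°  ·
  (1,3): δ = 32.68°  ·
  (1,4): δ = 21.84°  ·
  (1,5): δ = 87.08°  ·
  (2,3): δ = 110.71°  ·
  (2,4): δ = 56.19°  ·
  (2,5): δ = 9.04°  ✓
  (3,4): δ = 125.48°  ·
  (3,5): δ = 60.25°  ·
  (4,5): δ = 114.76°  ·
antipodal pairs: 1

count = 1; pairs: (2,5)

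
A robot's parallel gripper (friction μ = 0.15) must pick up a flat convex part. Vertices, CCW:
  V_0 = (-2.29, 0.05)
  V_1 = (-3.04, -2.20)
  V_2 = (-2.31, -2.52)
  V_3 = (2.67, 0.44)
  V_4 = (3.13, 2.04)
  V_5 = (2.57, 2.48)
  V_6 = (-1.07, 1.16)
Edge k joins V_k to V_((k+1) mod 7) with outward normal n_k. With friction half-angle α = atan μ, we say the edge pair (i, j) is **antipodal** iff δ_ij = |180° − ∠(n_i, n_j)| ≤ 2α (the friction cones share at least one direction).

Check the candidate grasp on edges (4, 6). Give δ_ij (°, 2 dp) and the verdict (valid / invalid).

δ = 99.55°, invalid

α = atan 0.15 = 8.53°;  2α = 17.06°
edge 4: e_4 = (-0.56, +0.44);  n_4 = (+0.6178, +0.7863)
edge 6: e_6 = (-1.22, -1.11);  n_6 = (-0.6730, +0.7397)
∠(n_4, n_6) = 80.45°
δ = |180° − 80.45°| = 99.55°
99.55° > 2α = 17.06°  →  invalid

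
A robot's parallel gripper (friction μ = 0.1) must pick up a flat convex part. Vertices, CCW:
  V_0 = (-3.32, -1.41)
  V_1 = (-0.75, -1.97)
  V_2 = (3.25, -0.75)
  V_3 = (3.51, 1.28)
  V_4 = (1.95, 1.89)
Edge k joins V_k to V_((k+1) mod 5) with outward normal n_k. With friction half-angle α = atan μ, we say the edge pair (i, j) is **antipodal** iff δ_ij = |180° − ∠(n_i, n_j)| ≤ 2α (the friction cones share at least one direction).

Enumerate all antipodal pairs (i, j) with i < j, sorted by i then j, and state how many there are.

count = 1; pairs: (0,3)

α = atan 0.1 = 5.71°;  2α = 11.42°
n_0 = (-0.2129, -0.9771)
n_1 = (+0.2917, -0.9565)
n_2 = (+0.9919, -0.1270)
n_3 = (+0.3642, +0.9313)
n_4 = (-0.5307, +0.8475)
  (0,1): δ = 150.75°  ·
  (0,2): δ = 85.01°  ·
  (0,3): δ = 9.06°  ✓
  (0,4): δ = 44.35°  ·
  (1,2): δ = 114.26°  ·
  (1,3): δ = 38.32°  ·
  (1,4): δ = 15.09°  ·
  (2,3): δ = 104.06°  ·
  (2,4): δ = 50.65°  ·
  (3,4): δ = 126.59°  ·
antipodal pairs: 1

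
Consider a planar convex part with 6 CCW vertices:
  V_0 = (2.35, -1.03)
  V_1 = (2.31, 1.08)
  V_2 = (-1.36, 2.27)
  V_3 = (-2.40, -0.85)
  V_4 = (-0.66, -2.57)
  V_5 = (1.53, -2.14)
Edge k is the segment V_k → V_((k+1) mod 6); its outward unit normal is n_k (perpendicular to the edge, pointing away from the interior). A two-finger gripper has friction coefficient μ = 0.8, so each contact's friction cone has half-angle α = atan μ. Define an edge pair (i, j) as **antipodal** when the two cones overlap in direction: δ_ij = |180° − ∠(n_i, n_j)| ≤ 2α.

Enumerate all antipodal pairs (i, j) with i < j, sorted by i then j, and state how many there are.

count = 7; pairs: (0,2), (0,3), (1,3), (1,4), (1,5), (2,4), (2,5)

α = atan 0.8 = 38.66°;  2α = 77.32°
n_0 = (+0.9998, +0.0190)
n_1 = (+0.3084, +0.9512)
n_2 = (-0.9487, +0.3162)
n_3 = (-0.7030, -0.7112)
n_4 = (+0.1927, -0.9813)
n_5 = (+0.8043, -0.5942)
  (0,1): δ = 109.05°  ·
  (0,2): δ = 19.52°  ✓
  (0,3): δ = 44.25°  ✓
  (0,4): δ = 100.02°  ·
  (0,5): δ = 142.46°  ·
  (1,2): δ = 90.47°  ·
  (1,3): δ = 26.70°  ✓
  (1,4): δ = 29.07°  ✓
  (1,5): δ = 71.51°  ✓
  (2,3): δ = 116.23°  ·
  (2,4): δ = 60.46°  ✓
  (2,5): δ = 18.02°  ✓
  (3,4): δ = 124.22°  ·
  (3,5): δ = 81.79°  ·
  (4,5): δ = 137.56°  ·
antipodal pairs: 7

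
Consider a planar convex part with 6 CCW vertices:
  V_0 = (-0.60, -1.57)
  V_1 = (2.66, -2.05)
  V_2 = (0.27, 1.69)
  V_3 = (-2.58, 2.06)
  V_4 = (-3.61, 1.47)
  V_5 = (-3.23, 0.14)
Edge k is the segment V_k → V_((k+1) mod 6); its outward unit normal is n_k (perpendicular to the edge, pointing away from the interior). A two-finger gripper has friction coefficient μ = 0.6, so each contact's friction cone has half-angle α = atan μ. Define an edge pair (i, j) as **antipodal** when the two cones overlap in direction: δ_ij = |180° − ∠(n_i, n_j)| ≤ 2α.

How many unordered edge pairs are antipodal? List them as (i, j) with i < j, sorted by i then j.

count = 6; pairs: (0,1), (0,2), (0,3), (1,4), (1,5), (2,5)

α = atan 0.6 = 30.96°;  2α = 61.93°
n_0 = (-0.1457, -0.9893)
n_1 = (+0.8426, +0.5385)
n_2 = (+0.1287, +0.9917)
n_3 = (-0.4970, +0.8677)
n_4 = (-0.9615, -0.2747)
n_5 = (-0.5451, -0.8384)
  (0,1): δ = 49.04°  ✓
  (0,2): δ = 0.98°  ✓
  (0,3): δ = 38.18°  ✓
  (0,4): δ = 114.32°  ·
  (0,5): δ = 155.34°  ·
  (1,2): δ = 129.98°  ·
  (1,3): δ = 92.78°  ·
  (1,4): δ = 16.63°  ✓
  (1,5): δ = 24.39°  ✓
  (2,3): δ = 142.80°  ·
  (2,4): δ = 66.66°  ·
  (2,5): δ = 25.63°  ✓
  (3,4): δ = 103.86°  ·
  (3,5): δ = 62.84°  ·
  (4,5): δ = 138.98°  ·
antipodal pairs: 6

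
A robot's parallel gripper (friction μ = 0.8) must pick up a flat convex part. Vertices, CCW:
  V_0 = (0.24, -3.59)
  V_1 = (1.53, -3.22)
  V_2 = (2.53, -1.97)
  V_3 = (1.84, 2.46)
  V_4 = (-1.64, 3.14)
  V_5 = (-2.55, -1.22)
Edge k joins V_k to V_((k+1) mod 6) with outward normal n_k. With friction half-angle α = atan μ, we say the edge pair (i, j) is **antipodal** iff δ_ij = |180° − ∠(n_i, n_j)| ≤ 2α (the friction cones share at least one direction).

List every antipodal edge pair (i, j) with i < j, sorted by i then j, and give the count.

count = 7; pairs: (0,3), (0,4), (1,3), (1,4), (2,4), (2,5), (3,5)

α = atan 0.8 = 38.66°;  2α = 77.32°
n_0 = (+0.2757, -0.9612)
n_1 = (+0.7809, -0.6247)
n_2 = (+0.9881, +0.1539)
n_3 = (+0.1918, +0.9814)
n_4 = (-0.9789, +0.2043)
n_5 = (-0.6474, -0.7621)
  (0,1): δ = 144.66°  ·
  (0,2): δ = 97.15°  ·
  (0,3): δ = 27.06°  ✓
  (0,4): δ = 62.21°  ✓
  (0,5): δ = 123.65°  ·
  (1,2): δ = 132.49°  ·
  (1,3): δ = 62.40°  ✓
  (1,4): δ = 26.87°  ✓
  (1,5): δ = 88.31°  ·
  (2,3): δ = 109.91°  ·
  (2,4): δ = 20.64°  ✓
  (2,5): δ = 40.80°  ✓
  (3,4): δ = 90.73°  ·
  (3,5): δ = 29.29°  ✓
  (4,5): δ = 118.56°  ·
antipodal pairs: 7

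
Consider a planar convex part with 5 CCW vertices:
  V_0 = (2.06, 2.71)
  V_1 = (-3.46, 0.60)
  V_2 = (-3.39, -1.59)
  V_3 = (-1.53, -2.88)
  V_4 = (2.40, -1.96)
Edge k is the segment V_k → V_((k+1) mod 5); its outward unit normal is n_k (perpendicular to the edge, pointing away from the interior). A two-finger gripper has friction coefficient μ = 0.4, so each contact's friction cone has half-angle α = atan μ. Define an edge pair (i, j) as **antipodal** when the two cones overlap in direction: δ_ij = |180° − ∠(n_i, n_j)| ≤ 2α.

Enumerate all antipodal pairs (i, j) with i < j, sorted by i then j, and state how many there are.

α = atan 0.4 = 21.80°;  2α = 43.60°
n_0 = (-0.3571, +0.9341)
n_1 = (-0.9995, -0.0319)
n_2 = (-0.5699, -0.8217)
n_3 = (+0.2279, -0.9737)
n_4 = (+0.9974, +0.0726)
  (0,1): δ = 109.09°  ·
  (0,2): δ = 55.66°  ·
  (0,3): δ = 7.74°  ✓
  (0,4): δ = 73.24°  ·
  (1,2): δ = 126.57°  ·
  (1,3): δ = 78.66°  ·
  (1,4): δ = 2.33°  ✓
  (2,3): δ = 132.08°  ·
  (2,4): δ = 51.09°  ·
  (3,4): δ = 99.01°  ·
antipodal pairs: 2

count = 2; pairs: (0,3), (1,4)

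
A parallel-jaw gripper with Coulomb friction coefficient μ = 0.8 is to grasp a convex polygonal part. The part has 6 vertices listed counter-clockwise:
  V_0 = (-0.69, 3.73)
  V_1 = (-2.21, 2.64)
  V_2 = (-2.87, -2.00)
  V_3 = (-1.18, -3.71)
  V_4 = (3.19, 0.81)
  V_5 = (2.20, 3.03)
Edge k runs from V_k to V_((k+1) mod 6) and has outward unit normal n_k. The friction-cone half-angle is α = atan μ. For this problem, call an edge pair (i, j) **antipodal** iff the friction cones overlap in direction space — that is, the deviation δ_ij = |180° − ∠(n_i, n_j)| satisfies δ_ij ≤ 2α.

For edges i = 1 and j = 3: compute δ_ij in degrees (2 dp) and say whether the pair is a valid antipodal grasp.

δ = 35.94°, valid

α = atan 0.8 = 38.66°;  2α = 77.32°
edge 1: e_1 = (-0.66, -4.64);  n_1 = (-0.9900, +0.1408)
edge 3: e_3 = (+4.37, +4.52);  n_3 = (+0.7189, -0.6951)
∠(n_1, n_3) = 144.06°
δ = |180° − 144.06°| = 35.94°
35.94° ≤ 2α = 77.32°  →  valid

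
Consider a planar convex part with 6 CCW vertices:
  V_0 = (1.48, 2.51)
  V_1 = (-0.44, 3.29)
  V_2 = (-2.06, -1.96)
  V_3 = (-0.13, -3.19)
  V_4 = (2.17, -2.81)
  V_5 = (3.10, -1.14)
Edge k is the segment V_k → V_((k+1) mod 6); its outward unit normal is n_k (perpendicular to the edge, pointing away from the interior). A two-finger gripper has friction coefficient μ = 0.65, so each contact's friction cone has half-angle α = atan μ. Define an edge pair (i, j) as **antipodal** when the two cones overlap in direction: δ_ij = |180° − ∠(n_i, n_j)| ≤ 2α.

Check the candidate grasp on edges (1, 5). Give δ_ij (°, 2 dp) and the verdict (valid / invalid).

δ = 41.08°, valid

α = atan 0.65 = 33.02°;  2α = 66.05°
edge 1: e_1 = (-1.62, -5.25);  n_1 = (-0.9555, +0.2949)
edge 5: e_5 = (-1.62, +3.65);  n_5 = (+0.9140, +0.4057)
∠(n_1, n_5) = 138.92°
δ = |180° − 138.92°| = 41.08°
41.08° ≤ 2α = 66.05°  →  valid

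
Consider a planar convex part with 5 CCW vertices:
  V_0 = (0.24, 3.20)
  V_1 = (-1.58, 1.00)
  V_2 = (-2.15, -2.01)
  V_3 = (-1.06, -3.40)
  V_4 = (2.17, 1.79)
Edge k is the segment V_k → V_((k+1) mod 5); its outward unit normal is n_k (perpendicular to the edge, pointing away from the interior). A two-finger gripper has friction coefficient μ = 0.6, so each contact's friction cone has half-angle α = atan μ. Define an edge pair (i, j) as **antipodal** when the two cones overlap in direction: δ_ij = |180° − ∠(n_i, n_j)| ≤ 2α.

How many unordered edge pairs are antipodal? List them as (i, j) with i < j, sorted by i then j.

count = 3; pairs: (0,3), (1,3), (2,4)

α = atan 0.6 = 30.96°;  2α = 61.93°
n_0 = (-0.7705, +0.6374)
n_1 = (-0.9825, +0.1861)
n_2 = (-0.7869, -0.6171)
n_3 = (+0.8490, -0.5284)
n_4 = (+0.5899, +0.8075)
  (0,1): δ = 151.12°  ·
  (0,2): δ = 102.30°  ·
  (0,3): δ = 7.70°  ✓
  (0,4): δ = 93.45°  ·
  (1,2): δ = 131.17°  ·
  (1,3): δ = 21.17°  ✓
  (1,4): δ = 64.57°  ·
  (2,3): δ = 70.00°  ·
  (2,4): δ = 15.75°  ✓
  (3,4): δ = 94.25°  ·
antipodal pairs: 3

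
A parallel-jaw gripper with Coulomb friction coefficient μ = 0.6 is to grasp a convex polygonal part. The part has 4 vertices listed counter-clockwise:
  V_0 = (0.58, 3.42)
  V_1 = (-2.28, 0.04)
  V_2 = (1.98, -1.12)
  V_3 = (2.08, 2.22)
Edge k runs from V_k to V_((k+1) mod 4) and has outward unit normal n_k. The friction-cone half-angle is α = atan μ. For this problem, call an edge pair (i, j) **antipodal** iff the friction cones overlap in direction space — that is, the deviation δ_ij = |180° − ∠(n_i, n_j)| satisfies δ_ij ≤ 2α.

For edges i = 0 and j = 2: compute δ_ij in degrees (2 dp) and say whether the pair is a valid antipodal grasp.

δ = 38.52°, valid

α = atan 0.6 = 30.96°;  2α = 61.93°
edge 0: e_0 = (-2.86, -3.38);  n_0 = (-0.7634, +0.6459)
edge 2: e_2 = (+0.10, +3.34);  n_2 = (+0.9996, -0.0299)
∠(n_0, n_2) = 141.48°
δ = |180° − 141.48°| = 38.52°
38.52° ≤ 2α = 61.93°  →  valid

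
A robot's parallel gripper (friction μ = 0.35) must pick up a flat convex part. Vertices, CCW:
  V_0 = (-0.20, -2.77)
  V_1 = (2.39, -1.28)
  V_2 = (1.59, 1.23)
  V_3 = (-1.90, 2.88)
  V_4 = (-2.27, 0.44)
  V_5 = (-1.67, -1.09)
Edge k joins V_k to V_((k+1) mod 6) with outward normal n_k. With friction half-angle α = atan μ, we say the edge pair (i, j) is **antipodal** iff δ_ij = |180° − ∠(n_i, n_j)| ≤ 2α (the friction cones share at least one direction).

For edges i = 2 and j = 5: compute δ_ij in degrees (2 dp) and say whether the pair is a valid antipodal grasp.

α = atan 0.35 = 19.29°;  2α = 38.58°
edge 2: e_2 = (-3.49, +1.65);  n_2 = (+0.4274, +0.9041)
edge 5: e_5 = (+1.47, -1.68);  n_5 = (-0.7526, -0.6585)
∠(n_2, n_5) = 156.49°
δ = |180° − 156.49°| = 23.51°
23.51° ≤ 2α = 38.58°  →  valid

δ = 23.51°, valid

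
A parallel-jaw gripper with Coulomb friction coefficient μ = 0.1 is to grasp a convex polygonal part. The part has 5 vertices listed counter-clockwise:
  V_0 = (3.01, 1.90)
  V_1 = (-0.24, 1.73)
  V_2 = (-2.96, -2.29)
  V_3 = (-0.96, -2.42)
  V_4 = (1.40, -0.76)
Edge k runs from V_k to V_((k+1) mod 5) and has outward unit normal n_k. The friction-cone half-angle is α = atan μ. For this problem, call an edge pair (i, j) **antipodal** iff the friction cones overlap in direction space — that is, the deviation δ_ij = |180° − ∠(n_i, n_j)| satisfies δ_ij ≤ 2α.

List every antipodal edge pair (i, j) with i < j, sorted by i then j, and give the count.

count = 2; pairs: (0,2), (1,4)

α = atan 0.1 = 5.71°;  2α = 11.42°
n_0 = (-0.0522, +0.9986)
n_1 = (-0.8282, +0.5604)
n_2 = (-0.0649, -0.9979)
n_3 = (+0.5753, -0.8179)
n_4 = (+0.8555, -0.5178)
  (0,1): δ = 127.08°  ·
  (0,2): δ = 6.71°  ✓
  (0,3): δ = 32.13°  ·
  (0,4): δ = 55.82°  ·
  (1,2): δ = 59.64°  ·
  (1,3): δ = 20.79°  ·
  (1,4): δ = 2.90°  ✓
  (2,3): δ = 141.16°  ·
  (2,4): δ = 117.47°  ·
  (3,4): δ = 156.31°  ·
antipodal pairs: 2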